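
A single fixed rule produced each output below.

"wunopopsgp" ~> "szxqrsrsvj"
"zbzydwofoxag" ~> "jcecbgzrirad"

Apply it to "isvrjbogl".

olvyumerj

The rule is to move the last character to the front, then shift every letter 3 places forward in the alphabet (wrapping around).
"isvrjbogl" → "lisvrjbog" → "olvyumerj".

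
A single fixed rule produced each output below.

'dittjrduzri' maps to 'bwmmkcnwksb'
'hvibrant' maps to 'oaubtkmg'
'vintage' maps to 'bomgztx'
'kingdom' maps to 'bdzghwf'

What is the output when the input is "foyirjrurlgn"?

hybrcknkekgz

Each output is the input with this applied: shift every letter 7 places backward in the alphabet (wrapping around), then swap each adjacent pair of characters (1↔2, 3↔4, ...).
For "foyirjrurlgn" the result is "hybrcknkekgz".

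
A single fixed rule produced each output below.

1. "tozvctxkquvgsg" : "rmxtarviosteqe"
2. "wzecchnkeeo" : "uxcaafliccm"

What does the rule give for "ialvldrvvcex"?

Rule — shift every letter 2 places backward in the alphabet (wrapping around).
For "ialvldrvvcex" the result is "gyjtjbpttacv".

gyjtjbpttacv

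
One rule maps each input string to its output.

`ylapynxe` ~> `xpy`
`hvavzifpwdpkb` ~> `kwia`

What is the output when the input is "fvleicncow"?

The transformation: reverse the string, then keep one character in every 3, starting at position 2 (positions 2nd, 5th, 8th, ...).
On "fvleicncow": the first step gives "wocncielvf", and the second then gives "ocl".

ocl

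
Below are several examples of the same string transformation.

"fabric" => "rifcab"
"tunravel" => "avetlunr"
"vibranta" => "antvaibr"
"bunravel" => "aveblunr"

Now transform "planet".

neptla

The transformation: swap the first and last characters, then swap the front and back halves of the string.
"planet" → "tlanep" → "neptla".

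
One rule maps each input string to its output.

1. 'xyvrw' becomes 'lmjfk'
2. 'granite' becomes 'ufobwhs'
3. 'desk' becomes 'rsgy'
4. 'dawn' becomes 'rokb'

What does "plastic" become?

What's happening: shift every letter 12 places backward in the alphabet (wrapping around).
"plastic" → "dzoghwq".

dzoghwq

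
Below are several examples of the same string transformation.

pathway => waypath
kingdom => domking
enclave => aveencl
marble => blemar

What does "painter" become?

terpain

Each output is the input with this applied: move the last 3 characters to the front (rotate right by 3).
Applying that to "painter" gives "terpain".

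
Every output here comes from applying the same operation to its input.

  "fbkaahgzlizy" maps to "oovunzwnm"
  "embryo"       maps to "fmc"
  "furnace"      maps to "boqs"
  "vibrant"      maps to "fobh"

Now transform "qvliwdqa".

The transformation: delete the first 3 characters, then shift every letter 12 places backward in the alphabet (wrapping around).
For "qvliwdqa", step one produces "iwdqa"; step two turns that into "wkreo".

wkreo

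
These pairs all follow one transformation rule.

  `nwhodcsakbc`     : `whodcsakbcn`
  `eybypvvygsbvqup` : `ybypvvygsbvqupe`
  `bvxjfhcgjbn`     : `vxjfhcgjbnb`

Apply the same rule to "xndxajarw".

ndxajarwx

The rule is to move the first character to the end.
For "xndxajarw" the result is "ndxajarwx".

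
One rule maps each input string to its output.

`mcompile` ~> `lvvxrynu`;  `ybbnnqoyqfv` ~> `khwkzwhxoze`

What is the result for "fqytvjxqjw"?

zochsezgfs

The pattern: shift every letter 9 places forward in the alphabet (wrapping around), then swap each adjacent pair of characters (1↔2, 3↔4, ...).
On "fqytvjxqjw": the first step gives "ozhcesgzsf", and the second then gives "zochsezgfs".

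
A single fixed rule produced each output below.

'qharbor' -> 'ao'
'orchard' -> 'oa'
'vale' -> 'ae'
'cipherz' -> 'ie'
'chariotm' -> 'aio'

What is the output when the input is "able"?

Looking at the pairs, the operation is to keep only the vowels.
So "able" becomes "ae".

ae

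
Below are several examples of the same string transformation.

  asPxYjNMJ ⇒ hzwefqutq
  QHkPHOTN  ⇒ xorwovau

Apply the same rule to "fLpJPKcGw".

What's happening: shift every letter 7 places forward in the alphabet (wrapping around), then convert every letter to lowercase.
Working it through for "fLpJPKcGw": intermediate "mSwQWRjNd", final "mswqwrjnd".
(Check on "QHkPHOTN": → "XOrWOVAU" → "xorwovau" ✓)

mswqwrjnd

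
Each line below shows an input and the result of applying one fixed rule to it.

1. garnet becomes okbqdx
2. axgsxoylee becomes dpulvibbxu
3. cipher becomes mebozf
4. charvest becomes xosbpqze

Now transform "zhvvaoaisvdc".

In each case the input is transformed by: shift every letter 3 places backward in the alphabet (wrapping around), then move the first 2 characters to the end (rotate left by 2).
Starting from "zhvvaoaisvdc": after the first operation, "wessxlxfpsaz"; after the second, "ssxlxfpsazwe".

ssxlxfpsazwe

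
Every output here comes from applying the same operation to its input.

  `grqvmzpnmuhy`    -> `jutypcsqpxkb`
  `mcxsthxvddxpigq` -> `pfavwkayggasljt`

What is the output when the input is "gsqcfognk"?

Each output is the input with this applied: shift every letter 3 places forward in the alphabet (wrapping around).
"gsqcfognk" → "jvtfirjqn".

jvtfirjqn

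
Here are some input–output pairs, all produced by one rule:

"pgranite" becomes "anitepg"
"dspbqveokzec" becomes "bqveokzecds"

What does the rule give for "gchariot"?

ariotgc

Rule — move the first 2 characters to the end (rotate left by 2), then delete the first character.
For "gchariot" the result is "ariotgc".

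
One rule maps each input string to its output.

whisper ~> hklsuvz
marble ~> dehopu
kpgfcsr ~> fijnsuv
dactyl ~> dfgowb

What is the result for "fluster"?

hiouvwx

What's happening: sort the characters into alphabetical order, then shift every letter 3 places forward in the alphabet (wrapping around).
For "fluster", step one produces "eflrstu"; step two turns that into "hiouvwx".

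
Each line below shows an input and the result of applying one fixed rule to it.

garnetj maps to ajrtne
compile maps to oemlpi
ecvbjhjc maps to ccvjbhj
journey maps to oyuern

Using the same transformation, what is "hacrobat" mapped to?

atcarbo

The rule is to delete the first character, then take characters alternately from the front and the back (1st, last, 2nd, 2nd-last, ...).
On "hacrobat": the first step gives "acrobat", and the second then gives "atcarbo".
(Check on "journey": → "ourney" → "oyuern" ✓)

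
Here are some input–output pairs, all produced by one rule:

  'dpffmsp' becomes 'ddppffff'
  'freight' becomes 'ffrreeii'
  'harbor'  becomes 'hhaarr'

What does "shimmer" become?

sshhiimm

The transformation: delete the last 3 characters, then double every character.
Starting from "shimmer": after the first operation, "shim"; after the second, "sshhiimm".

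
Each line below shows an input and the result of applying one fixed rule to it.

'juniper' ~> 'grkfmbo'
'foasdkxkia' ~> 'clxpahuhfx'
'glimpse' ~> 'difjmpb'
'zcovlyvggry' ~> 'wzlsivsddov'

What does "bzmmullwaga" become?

Looking at the pairs, the operation is to shift every letter 3 places backward in the alphabet (wrapping around).
Doing the same to "bzmmullwaga": "ywjjriitxdx".

ywjjriitxdx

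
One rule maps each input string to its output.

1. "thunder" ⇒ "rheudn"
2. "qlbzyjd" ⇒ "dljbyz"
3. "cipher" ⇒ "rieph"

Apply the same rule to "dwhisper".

rwehpis

The transformation: take characters alternately from the front and the back (1st, last, 2nd, 2nd-last, ...), then delete the first character.
For "dwhisper", step one produces "drwehpis"; step two turns that into "rwehpis".
(Check on "cipher": → "crieph" → "rieph" ✓)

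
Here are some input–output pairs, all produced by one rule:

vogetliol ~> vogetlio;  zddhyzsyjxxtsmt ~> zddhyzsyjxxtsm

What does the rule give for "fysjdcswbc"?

Looking at the pairs, the operation is to delete the last character.
On "fysjdcswbc" that produces "fysjdcswb".

fysjdcswb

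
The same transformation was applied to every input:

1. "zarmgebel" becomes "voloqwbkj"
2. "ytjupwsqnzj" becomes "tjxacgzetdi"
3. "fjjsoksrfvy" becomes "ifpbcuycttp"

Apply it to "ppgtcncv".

The transformation: shift every letter 10 places forward in the alphabet (wrapping around), then reverse the string.
Starting from "ppgtcncv": after the first operation, "zzqdmxmf"; after the second, "fmxmdqzz".
(Check on "ytjupwsqnzj": → "idtezgcaxjt" → "tjxacgzetdi" ✓)

fmxmdqzz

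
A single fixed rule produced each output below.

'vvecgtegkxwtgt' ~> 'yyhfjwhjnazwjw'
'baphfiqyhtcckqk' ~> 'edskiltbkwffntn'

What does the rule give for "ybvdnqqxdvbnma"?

beygqttagyeqpd

The rule is to shift every letter 3 places forward in the alphabet (wrapping around).
Applying that to "ybvdnqqxdvbnma" gives "beygqttagyeqpd".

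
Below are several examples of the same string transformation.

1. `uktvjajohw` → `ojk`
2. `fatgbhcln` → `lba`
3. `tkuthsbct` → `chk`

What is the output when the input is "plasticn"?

In each case the input is transformed by: keep one character in every 3, starting at position 2 (positions 2nd, 5th, 8th, ...), then reverse the string.
"plasticn" → "ltn" → "ntl".

ntl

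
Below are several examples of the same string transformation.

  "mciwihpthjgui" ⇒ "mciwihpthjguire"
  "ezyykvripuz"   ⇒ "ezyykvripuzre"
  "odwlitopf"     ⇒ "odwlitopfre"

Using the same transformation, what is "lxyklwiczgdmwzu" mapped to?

Rule — append "re".
Doing the same to "lxyklwiczgdmwzu": "lxyklwiczgdmwzure".

lxyklwiczgdmwzure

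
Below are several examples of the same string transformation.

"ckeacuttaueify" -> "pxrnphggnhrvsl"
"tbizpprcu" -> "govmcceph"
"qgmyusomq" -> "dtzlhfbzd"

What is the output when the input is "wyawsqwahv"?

jlnjfdjnui

The transformation: shift every letter 13 places forward in the alphabet (wrapping around) — i.e. ROT13.
"wyawsqwahv" → "jlnjfdjnui".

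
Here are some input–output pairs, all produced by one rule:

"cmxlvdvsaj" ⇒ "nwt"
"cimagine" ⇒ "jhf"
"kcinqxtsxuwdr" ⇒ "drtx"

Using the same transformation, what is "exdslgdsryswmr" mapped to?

Rule — keep one character in every 3, starting at position 2 (positions 2nd, 5th, 8th, ...), then shift every letter 1 place forward in the alphabet (wrapping around).
Working it through for "exdslgdsryswmr": intermediate "xlssr", final "ymtts".

ymtts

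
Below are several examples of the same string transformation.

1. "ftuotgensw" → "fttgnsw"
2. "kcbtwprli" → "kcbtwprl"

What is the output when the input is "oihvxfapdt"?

hvxfpdt

In each case the input is transformed by: remove every vowel.
"oihvxfapdt" → "hvxfpdt".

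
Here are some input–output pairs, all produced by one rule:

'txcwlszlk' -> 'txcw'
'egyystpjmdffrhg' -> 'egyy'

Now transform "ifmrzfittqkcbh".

What's happening: keep only the first 4 characters.
Applying that to "ifmrzfittqkcbh" gives "ifmr".

ifmr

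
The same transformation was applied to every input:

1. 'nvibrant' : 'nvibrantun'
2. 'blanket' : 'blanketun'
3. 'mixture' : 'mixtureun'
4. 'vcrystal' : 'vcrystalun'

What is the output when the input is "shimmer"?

The pattern: append "un".
"shimmer" → "shimmerun".

shimmerun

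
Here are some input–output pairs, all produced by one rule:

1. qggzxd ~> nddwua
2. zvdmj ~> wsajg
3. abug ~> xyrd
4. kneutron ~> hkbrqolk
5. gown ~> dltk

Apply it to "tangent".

qxkdbkq

Looking at the pairs, the operation is to shift every letter 3 places backward in the alphabet (wrapping around).
Applying that to "tangent" gives "qxkdbkq".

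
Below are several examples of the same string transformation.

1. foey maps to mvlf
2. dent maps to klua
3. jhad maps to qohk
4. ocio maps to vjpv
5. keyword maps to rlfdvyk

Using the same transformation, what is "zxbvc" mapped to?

The transformation: shift every letter 7 places forward in the alphabet (wrapping around).
Applying that to "zxbvc" gives "geicj".

geicj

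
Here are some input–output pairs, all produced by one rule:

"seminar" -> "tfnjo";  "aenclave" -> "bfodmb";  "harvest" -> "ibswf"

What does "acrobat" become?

Each output is the input with this applied: delete the last 2 characters, then shift every letter 1 place forward in the alphabet (wrapping around).
Applying both steps to "acrobat": "acrob", then "bdspc".

bdspc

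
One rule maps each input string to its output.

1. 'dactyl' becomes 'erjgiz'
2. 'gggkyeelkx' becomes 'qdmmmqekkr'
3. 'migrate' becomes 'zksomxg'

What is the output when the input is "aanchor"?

uxggtin

The transformation: shift every letter 6 places forward in the alphabet (wrapping around), then move the last 2 characters to the front (rotate right by 2).
Starting from "aanchor": after the first operation, "ggtinux"; after the second, "uxggtin".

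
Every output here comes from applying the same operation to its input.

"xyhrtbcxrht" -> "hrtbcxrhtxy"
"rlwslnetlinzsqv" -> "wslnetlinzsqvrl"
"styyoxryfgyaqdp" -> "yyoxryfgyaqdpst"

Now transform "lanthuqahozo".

nthuqahozola

In each case the input is transformed by: move the first 2 characters to the end (rotate left by 2).
So "lanthuqahozo" becomes "nthuqahozola".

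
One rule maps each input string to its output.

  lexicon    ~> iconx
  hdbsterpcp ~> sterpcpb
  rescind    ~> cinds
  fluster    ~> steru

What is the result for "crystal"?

staly

What's happening: delete the first 2 characters, then move the first character to the end.
On "crystal": the first step gives "ystal", and the second then gives "staly".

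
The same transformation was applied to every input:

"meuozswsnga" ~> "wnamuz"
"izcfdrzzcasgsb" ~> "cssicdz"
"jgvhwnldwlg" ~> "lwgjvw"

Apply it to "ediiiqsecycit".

ccteiis

Rule — keep every other character starting from the first (positions 1st, 3rd, 5th, ...), then move the last 3 characters to the front (rotate right by 3).
Applying that to "ediiiqsecycit" gives "ccteiis".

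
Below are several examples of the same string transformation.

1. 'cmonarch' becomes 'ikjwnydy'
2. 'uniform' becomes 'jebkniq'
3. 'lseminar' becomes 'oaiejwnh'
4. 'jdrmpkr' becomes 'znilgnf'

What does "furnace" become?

The transformation: shift every letter 4 places backward in the alphabet (wrapping around), then move the first character to the end.
For "furnace", step one produces "bqnjwya"; step two turns that into "qnjwyab".

qnjwyab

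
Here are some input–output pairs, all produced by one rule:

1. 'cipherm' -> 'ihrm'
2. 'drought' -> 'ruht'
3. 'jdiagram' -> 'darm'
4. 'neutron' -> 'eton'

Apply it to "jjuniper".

The transformation: swap each adjacent pair of characters (1↔2, 3↔4, ...), then keep every other character starting from the first (positions 1st, 3rd, 5th, ...).
Applying both steps to "jjuniper": "jjnupire", then "jnpr".

jnpr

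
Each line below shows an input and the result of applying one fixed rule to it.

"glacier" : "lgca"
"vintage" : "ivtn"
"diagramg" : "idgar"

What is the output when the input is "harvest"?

ahvr

The transformation: delete the last 3 characters, then swap each adjacent pair of characters (1↔2, 3↔4, ...).
"harvest" → "harv" → "ahvr".
(Check on "glacier": → "glac" → "lgca" ✓)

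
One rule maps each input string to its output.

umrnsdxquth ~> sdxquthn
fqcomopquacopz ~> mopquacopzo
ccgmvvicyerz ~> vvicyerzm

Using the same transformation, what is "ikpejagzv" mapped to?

In each case the input is transformed by: delete the first 3 characters, then move the first character to the end.
Working it through for "ikpejagzv": intermediate "ejagzv", final "jagzve".

jagzve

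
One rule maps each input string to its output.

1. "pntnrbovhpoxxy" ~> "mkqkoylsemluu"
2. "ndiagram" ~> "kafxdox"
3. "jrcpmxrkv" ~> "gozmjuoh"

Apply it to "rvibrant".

osfyoxk

Each output is the input with this applied: shift every letter 3 places backward in the alphabet (wrapping around), then delete the last character.
Working it through for "rvibrant": intermediate "osfyoxkq", final "osfyoxk".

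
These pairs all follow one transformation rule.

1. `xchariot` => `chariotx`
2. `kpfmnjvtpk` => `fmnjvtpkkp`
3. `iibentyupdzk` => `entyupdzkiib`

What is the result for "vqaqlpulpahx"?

Rule — swap the front and back halves of the string, then move the last 3 characters to the front (rotate right by 3).
For "vqaqlpulpahx", step one produces "ulpahxvqaqlp"; step two turns that into "qlpulpahxvqa".

qlpulpahxvqa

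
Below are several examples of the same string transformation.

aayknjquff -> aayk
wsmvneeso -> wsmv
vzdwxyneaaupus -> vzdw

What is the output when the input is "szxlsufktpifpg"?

szxl

The pattern: keep only the first 4 characters.
For "szxlsufktpifpg" the result is "szxl".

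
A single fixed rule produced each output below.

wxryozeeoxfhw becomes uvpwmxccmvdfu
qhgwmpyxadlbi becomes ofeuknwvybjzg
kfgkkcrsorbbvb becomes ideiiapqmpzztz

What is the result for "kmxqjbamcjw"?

The transformation: shift every letter 2 places backward in the alphabet (wrapping around).
For "kmxqjbamcjw" the result is "ikvohzykahu".

ikvohzykahu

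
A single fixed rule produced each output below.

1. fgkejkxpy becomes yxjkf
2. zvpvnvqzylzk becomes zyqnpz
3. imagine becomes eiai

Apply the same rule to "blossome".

In each case the input is transformed by: keep every other character starting from the first (positions 1st, 3rd, 5th, ...), then reverse the string.
For "blossome", step one produces "bosm"; step two turns that into "msob".

msob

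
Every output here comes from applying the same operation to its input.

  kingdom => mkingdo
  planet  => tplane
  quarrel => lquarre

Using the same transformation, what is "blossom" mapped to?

What's happening: move the last character to the front.
For "blossom" the result is "mblosso".

mblosso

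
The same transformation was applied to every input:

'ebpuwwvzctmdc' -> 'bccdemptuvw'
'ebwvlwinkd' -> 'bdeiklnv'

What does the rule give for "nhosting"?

Rule — sort the characters into alphabetical order, then delete the last 2 characters.
"nhosting" → "ghinnost" → "ghinno".
(Check on "ebwvlwinkd": → "bdeiklnvww" → "bdeiklnv" ✓)

ghinno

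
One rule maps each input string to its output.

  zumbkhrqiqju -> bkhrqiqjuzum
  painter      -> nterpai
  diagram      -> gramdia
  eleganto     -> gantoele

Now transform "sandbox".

The transformation: move the first 3 characters to the end (rotate left by 3).
Doing the same to "sandbox": "dboxsan".

dboxsan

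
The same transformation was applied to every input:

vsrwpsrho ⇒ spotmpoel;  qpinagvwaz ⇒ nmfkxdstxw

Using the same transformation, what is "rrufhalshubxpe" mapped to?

oorcexiperyumb

The pattern: shift every letter 3 places backward in the alphabet (wrapping around).
Applying that to "rrufhalshubxpe" gives "oorcexiperyumb".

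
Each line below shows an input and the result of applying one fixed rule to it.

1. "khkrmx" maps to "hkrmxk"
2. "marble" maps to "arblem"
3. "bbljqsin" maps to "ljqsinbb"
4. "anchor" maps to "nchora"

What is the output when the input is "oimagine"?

What's happening: move the last 2 characters to the front (rotate right by 2), then swap the front and back halves of the string.
On "oimagine": the first step gives "neoimagi", and the second then gives "magineoi".

magineoi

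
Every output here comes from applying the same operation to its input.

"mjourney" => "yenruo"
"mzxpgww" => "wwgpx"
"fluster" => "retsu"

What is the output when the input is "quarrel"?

lerra

What's happening: reverse the string, then delete the last 2 characters.
Starting from "quarrel": after the first operation, "lerrauq"; after the second, "lerra".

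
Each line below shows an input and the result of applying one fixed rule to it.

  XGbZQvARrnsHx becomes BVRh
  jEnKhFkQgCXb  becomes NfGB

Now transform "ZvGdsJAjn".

In each case the input is transformed by: keep one character in every 3, starting at position 3 (positions 3rd, 6th, 9th, ...), then flip the case of every letter.
"ZvGdsJAjn" → "GJn" → "gjN".
(Check on "jEnKhFkQgCXb": → "nFgb" → "NfGB" ✓)

gjN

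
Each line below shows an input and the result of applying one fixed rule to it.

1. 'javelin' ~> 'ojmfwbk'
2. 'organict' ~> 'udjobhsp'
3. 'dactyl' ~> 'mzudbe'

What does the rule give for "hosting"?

Rule — reverse the string, then shift every letter 1 place forward in the alphabet (wrapping around).
On "hosting": the first step gives "gnitsoh", and the second then gives "hojutpi".

hojutpi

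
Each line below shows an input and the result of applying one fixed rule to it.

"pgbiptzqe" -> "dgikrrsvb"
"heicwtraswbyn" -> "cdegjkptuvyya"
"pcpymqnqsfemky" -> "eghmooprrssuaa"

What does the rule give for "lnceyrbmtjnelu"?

degglnnopptvwa

The transformation: sort the characters into alphabetical order, then shift every letter 2 places forward in the alphabet (wrapping around).
Starting from "lnceyrbmtjnelu": after the first operation, "bceejllmnnrtuy"; after the second, "degglnnopptvwa".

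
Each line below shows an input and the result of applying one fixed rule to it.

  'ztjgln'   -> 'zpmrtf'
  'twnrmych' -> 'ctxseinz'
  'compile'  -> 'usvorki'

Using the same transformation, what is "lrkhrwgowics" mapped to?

In each case the input is transformed by: move the first character to the end, then shift every letter 6 places forward in the alphabet (wrapping around).
For "lrkhrwgowics", step one produces "rkhrwgowicsl"; step two turns that into "xqnxcmucoiyr".
(Check on "compile": → "ompilec" → "usvorki" ✓)

xqnxcmucoiyr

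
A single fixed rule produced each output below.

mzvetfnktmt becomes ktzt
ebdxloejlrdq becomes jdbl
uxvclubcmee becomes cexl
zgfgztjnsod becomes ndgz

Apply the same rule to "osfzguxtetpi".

The rule is to keep one character in every 3, starting at position 2 (positions 2nd, 5th, 8th, ...), then move the last 2 characters to the front (rotate right by 2).
Starting from "osfzguxtetpi": after the first operation, "sgtp"; after the second, "tpsg".

tpsg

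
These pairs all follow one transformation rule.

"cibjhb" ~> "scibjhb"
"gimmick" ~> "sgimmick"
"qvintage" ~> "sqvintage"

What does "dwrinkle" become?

What's happening: prepend "s".
So "dwrinkle" becomes "sdwrinkle".

sdwrinkle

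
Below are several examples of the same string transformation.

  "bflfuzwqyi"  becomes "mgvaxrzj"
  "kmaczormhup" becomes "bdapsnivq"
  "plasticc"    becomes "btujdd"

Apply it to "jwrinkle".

sjolmf

The rule is to delete the first 2 characters, then shift every letter 1 place forward in the alphabet (wrapping around).
Applying that to "jwrinkle" gives "sjolmf".
(Check on "plasticc": → "asticc" → "btujdd" ✓)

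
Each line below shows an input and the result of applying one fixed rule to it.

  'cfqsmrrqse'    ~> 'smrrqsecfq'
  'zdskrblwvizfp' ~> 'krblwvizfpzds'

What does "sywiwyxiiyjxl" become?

Rule — move the first 3 characters to the end (rotate left by 3).
Doing the same to "sywiwyxiiyjxl": "iwyxiiyjxlsyw".

iwyxiiyjxlsyw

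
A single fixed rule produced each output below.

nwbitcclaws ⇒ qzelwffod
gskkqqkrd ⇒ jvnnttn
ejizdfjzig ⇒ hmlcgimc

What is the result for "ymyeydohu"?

The rule is to shift every letter 3 places forward in the alphabet (wrapping around), then delete the last 2 characters.
For "ymyeydohu", step one produces "bpbhbgrkx"; step two turns that into "bpbhbgr".

bpbhbgr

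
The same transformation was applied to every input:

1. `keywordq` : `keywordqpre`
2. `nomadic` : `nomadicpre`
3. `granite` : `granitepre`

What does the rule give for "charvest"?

charvestpre

The rule is to append "pre".
Doing the same to "charvest": "charvestpre".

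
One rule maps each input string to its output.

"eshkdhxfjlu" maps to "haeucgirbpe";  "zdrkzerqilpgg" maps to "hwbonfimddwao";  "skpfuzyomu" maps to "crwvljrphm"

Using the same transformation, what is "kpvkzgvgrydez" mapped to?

hwdsdovabwhms

What's happening: move the first 3 characters to the end (rotate left by 3), then shift every letter 3 places backward in the alphabet (wrapping around).
"kpvkzgvgrydez" → "kzgvgrydezkpv" → "hwdsdovabwhms".
(Check on "eshkdhxfjlu": → "kdhxfjluesh" → "haeucgirbpe" ✓)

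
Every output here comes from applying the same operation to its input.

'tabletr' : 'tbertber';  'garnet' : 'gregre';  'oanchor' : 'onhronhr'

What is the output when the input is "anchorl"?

acolacol

Rule — keep every other character starting from the first (positions 1st, 3rd, 5th, ...), then write the whole string twice.
For "anchorl" the result is "acolacol".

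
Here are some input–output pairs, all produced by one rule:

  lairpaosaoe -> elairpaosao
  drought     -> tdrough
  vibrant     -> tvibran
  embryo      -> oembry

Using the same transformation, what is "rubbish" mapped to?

Rule — move the last character to the front.
"rubbish" → "hrubbis".

hrubbis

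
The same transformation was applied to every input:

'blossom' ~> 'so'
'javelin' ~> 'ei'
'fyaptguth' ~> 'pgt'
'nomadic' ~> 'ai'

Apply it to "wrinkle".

nl

Each output is the input with this applied: delete the first 2 characters, then keep every other character starting from the second (positions 2nd, 4th, 6th, ...).
"wrinkle" → "inkle" → "nl".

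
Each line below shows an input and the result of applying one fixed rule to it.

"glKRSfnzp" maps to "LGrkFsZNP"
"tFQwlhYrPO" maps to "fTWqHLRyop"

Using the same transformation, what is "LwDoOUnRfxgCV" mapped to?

WlOduorNXFcGv

Each output is the input with this applied: swap each adjacent pair of characters (1↔2, 3↔4, ...), then flip the case of every letter.
"LwDoOUnRfxgCV" → "wLoDUORnxfCgV" → "WlOduorNXFcGv".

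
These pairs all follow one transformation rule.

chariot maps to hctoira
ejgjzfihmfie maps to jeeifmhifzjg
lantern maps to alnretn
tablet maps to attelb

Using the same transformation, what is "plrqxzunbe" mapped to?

In each case the input is transformed by: move the first 2 characters to the end (rotate left by 2), then reverse the string.
For "plrqxzunbe", step one produces "rqxzunbepl"; step two turns that into "lpebnuzxqr".

lpebnuzxqr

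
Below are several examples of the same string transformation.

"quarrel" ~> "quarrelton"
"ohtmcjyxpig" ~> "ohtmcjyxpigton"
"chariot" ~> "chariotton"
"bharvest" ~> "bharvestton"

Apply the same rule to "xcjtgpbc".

xcjtgpbcton

The rule is to append "ton".
Doing the same to "xcjtgpbc": "xcjtgpbcton".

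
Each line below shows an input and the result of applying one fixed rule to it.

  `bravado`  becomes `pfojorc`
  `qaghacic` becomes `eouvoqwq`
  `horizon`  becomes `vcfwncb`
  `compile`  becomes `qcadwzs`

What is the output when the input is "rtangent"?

The transformation: shift every letter 12 places backward in the alphabet (wrapping around).
Applying that to "rtangent" gives "fhobusbh".

fhobusbh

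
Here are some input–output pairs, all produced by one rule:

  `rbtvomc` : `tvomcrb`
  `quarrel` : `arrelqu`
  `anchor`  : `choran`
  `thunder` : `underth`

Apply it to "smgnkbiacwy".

gnkbiacwysm

The pattern: move the first 2 characters to the end (rotate left by 2).
On "smgnkbiacwy" that produces "gnkbiacwysm".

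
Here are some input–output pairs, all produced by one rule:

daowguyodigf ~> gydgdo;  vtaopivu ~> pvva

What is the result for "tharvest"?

vsta

What's happening: move the first 3 characters to the end (rotate left by 3), then keep every other character starting from the second (positions 2nd, 4th, 6th, ...).
For "tharvest", step one produces "rvesttha"; step two turns that into "vsta".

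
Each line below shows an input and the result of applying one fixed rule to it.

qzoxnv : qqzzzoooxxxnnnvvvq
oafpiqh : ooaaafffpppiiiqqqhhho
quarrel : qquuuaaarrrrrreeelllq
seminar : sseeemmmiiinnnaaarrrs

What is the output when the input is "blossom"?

What's happening: repeat every character 3 times, then move the first character to the end.
Starting from "blossom": after the first operation, "bbblllooossssssooommm"; after the second, "bblllooossssssooommmb".

bblllooossssssooommmb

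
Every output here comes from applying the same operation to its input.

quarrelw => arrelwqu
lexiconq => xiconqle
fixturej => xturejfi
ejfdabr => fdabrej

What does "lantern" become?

nternla

Each output is the input with this applied: move the first 2 characters to the end (rotate left by 2).
So "lantern" becomes "nternla".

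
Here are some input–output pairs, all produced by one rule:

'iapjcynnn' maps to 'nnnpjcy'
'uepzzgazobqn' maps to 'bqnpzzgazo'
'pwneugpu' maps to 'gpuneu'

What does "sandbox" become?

Looking at the pairs, the operation is to delete the first 2 characters, then move the last 3 characters to the front (rotate right by 3).
For "sandbox", step one produces "ndbox"; step two turns that into "boxnd".

boxnd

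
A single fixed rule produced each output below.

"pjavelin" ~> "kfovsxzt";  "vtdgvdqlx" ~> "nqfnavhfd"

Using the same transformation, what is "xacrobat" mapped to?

Each output is the input with this applied: move the first 2 characters to the end (rotate left by 2), then shift every letter 10 places forward in the alphabet (wrapping around).
So "xacrobat" becomes "mbylkdhk".

mbylkdhk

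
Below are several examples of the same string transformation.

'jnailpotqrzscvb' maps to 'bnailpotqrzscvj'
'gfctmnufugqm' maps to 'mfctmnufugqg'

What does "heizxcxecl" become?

Rule — swap the first and last characters.
"heizxcxecl" → "leizxcxech".

leizxcxech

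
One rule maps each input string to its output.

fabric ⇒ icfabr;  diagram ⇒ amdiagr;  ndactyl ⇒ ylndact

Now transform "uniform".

The pattern: move the last 2 characters to the front (rotate right by 2).
Applying that to "uniform" gives "rmunifo".

rmunifo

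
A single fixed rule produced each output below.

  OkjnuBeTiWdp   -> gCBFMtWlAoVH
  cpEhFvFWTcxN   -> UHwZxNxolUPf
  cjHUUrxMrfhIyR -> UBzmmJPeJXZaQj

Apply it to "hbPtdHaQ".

ZThLVzSi

The transformation: shift every letter 8 places backward in the alphabet (wrapping around), then flip the case of every letter.
Working it through for "hbPtdHaQ": intermediate "ztHlvZsI", final "ZThLVzSi".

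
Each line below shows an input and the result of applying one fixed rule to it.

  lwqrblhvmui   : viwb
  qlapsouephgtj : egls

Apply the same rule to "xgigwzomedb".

mbgw

The transformation: keep one character in every 3, starting at position 2 (positions 2nd, 5th, 8th, ...), then swap the front and back halves of the string.
Starting from "xgigwzomedb": after the first operation, "gwmb"; after the second, "mbgw".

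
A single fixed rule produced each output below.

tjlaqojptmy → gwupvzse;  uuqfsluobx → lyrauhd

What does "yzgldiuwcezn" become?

rjoacikft

The rule is to shift every letter 6 places forward in the alphabet (wrapping around), then delete the first 3 characters.
For "yzgldiuwcezn", step one produces "efmrjoacikft"; step two turns that into "rjoacikft".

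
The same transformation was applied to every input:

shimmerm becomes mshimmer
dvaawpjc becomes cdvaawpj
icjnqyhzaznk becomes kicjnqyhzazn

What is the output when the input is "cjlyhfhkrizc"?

Looking at the pairs, the operation is to move the last character to the front.
For "cjlyhfhkrizc" the result is "ccjlyhfhkriz".

ccjlyhfhkriz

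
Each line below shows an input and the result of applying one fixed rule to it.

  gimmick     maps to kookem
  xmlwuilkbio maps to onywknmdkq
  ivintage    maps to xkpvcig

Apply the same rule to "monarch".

qpctej

The transformation: delete the first character, then shift every letter 2 places forward in the alphabet (wrapping around).
So "monarch" becomes "qpctej".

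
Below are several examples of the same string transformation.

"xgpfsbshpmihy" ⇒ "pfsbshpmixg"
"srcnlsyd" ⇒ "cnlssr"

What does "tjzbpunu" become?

zbputj

Each output is the input with this applied: delete the last 2 characters, then move the first 2 characters to the end (rotate left by 2).
Applying both steps to "tjzbpunu": "tjzbpu", then "zbputj".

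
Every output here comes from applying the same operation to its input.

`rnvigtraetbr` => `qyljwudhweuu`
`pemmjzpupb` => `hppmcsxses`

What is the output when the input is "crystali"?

In each case the input is transformed by: shift every letter 3 places forward in the alphabet (wrapping around), then move the first character to the end.
Starting from "crystali": after the first operation, "fubvwdol"; after the second, "ubvwdolf".

ubvwdolf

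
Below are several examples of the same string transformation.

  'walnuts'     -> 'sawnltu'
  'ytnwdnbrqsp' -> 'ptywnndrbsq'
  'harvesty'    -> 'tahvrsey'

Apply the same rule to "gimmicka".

kigmmcia

Each output is the input with this applied: swap each adjacent pair of characters (1↔2, 3↔4, ...), then move the last character to the front.
"gimmicka" → "igmmciak" → "kigmmcia".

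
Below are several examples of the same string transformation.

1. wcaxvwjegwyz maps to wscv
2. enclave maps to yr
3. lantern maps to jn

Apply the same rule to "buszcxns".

Looking at the pairs, the operation is to keep one character in every 3, starting at position 3 (positions 3rd, 6th, 9th, ...), then shift every letter 4 places backward in the alphabet (wrapping around).
Doing the same to "buszcxns": "ot".

ot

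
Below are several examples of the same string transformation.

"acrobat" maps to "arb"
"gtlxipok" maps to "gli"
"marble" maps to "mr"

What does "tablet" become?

Each output is the input with this applied: keep every other character starting from the first (positions 1st, 3rd, 5th, ...), then delete the last character.
"tablet" → "tb".

tb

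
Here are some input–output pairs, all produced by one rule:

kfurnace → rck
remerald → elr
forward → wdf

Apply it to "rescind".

cdr

The transformation: keep one character in every 3, starting at position 1 (positions 1st, 4th, 7th, ...), then move the first character to the end.
Working it through for "rescind": intermediate "rcd", final "cdr".
(Check on "remerald": → "rel" → "elr" ✓)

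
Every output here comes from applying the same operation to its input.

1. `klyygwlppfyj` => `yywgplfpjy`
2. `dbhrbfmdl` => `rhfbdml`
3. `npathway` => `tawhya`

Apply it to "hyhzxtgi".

Looking at the pairs, the operation is to swap each adjacent pair of characters (1↔2, 3↔4, ...), then delete the first 2 characters.
On "hyhzxtgi": the first step gives "yhzhtxig", and the second then gives "zhtxig".

zhtxig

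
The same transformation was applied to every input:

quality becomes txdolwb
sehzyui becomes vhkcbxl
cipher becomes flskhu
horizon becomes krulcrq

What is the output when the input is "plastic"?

The pattern: shift every letter 3 places forward in the alphabet (wrapping around).
Doing the same to "plastic": "sodvwlf".

sodvwlf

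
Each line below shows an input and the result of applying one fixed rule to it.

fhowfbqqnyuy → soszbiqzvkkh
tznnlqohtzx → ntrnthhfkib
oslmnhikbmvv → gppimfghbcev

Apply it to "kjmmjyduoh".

What's happening: move the last 3 characters to the front (rotate right by 3), then shift every letter 6 places backward in the alphabet (wrapping around).
For "kjmmjyduoh" the result is "oibedggdsx".
(Check on "tznnlqohtzx": → "tzxtznnlqoh" → "ntrnthhfkib" ✓)

oibedggdsx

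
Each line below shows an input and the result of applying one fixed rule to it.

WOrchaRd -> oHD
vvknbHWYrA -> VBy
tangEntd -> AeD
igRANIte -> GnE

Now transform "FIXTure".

In each case the input is transformed by: keep one character in every 3, starting at position 2 (positions 2nd, 5th, 8th, ...), then flip the case of every letter.
"FIXTure" → "Iu" → "iU".
(Check on "vvknbHWYrA": → "vbY" → "VBy" ✓)

iU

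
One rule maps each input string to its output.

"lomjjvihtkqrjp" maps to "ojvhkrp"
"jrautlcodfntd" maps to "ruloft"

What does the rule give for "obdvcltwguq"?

The rule is to keep every other character starting from the second (positions 2nd, 4th, 6th, ...).
So "obdvcltwguq" becomes "bvlwu".

bvlwu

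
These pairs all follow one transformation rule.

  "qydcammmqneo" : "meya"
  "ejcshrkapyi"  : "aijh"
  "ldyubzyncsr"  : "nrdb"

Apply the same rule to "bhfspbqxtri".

xihp

What's happening: keep one character in every 3, starting at position 2 (positions 2nd, 5th, 8th, ...), then move the first 2 characters to the end (rotate left by 2).
So "bhfspbqxtri" becomes "xihp".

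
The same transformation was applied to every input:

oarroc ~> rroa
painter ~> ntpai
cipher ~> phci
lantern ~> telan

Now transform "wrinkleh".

What's happening: delete the last 2 characters, then move the last 2 characters to the front (rotate right by 2).
Doing the same to "wrinkleh": "klwrin".

klwrin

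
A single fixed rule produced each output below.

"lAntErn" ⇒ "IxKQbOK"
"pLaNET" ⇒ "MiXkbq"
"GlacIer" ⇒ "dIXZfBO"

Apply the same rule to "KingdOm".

Rule — shift every letter 3 places backward in the alphabet (wrapping around), then flip the case of every letter.
For "KingdOm" the result is "hFKDAlJ".
(Check on "pLaNET": → "mIxKBQ" → "MiXkbq" ✓)

hFKDAlJ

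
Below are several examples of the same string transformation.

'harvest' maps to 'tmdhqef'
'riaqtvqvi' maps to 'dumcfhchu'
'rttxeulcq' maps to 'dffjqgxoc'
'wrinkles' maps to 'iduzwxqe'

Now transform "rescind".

The rule is to shift every letter 12 places forward in the alphabet (wrapping around).
So "rescind" becomes "dqeouzp".

dqeouzp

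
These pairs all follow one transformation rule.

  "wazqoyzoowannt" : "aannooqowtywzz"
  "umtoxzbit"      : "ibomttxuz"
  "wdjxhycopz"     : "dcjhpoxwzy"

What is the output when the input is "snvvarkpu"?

kapnsrvuv

Each output is the input with this applied: sort the characters into alphabetical order, then swap each adjacent pair of characters (1↔2, 3↔4, ...).
"snvvarkpu" → "aknprsuvv" → "kapnsrvuv".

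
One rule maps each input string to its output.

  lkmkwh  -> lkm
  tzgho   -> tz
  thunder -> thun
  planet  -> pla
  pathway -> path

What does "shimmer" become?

The pattern: delete the last 3 characters.
"shimmer" → "shim".

shim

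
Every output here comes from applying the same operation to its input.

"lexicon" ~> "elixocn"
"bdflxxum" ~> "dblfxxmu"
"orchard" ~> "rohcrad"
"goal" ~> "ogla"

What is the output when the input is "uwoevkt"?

The pattern: swap each adjacent pair of characters (1↔2, 3↔4, ...).
Doing the same to "uwoevkt": "wueokvt".

wueokvt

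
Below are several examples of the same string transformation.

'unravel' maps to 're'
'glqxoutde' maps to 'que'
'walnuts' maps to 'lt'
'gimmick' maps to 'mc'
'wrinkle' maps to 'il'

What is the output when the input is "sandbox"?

no

The transformation: keep one character in every 3, starting at position 3 (positions 3rd, 6th, 9th, ...).
For "sandbox" the result is "no".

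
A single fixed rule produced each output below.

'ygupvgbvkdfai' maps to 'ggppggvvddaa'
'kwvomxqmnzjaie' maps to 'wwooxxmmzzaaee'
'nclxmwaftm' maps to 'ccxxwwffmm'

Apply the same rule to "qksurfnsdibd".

kkuuffssiidd

Each output is the input with this applied: keep every other character starting from the second (positions 2nd, 4th, 6th, ...), then double every character.
Applying that to "qksurfnsdibd" gives "kkuuffssiidd".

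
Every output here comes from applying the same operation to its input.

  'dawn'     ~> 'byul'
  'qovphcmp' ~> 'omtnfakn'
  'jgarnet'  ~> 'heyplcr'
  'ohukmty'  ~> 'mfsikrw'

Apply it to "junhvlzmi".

hslftjxkg

Rule — shift every letter 2 places backward in the alphabet (wrapping around).
"junhvlzmi" → "hslftjxkg".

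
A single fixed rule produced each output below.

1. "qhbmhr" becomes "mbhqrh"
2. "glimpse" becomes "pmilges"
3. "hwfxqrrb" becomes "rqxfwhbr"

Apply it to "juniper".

Looking at the pairs, the operation is to reverse the string, then move the first 2 characters to the end (rotate left by 2).
Starting from "juniper": after the first operation, "repinuj"; after the second, "pinujre".
(Check on "hwfxqrrb": → "brrqxfwh" → "rqxfwhbr" ✓)

pinujre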